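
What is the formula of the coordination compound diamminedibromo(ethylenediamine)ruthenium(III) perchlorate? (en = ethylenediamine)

Ligands: 2 bromo (Br, -1), 1 ethylenediamine (en, neutral), 2 ammine (NH3, neutral). Ligand charge sum = -2.
With Ru in oxidation state +3, the complex ion is [Ru...]^1+.
Charge balance with perchlorate (-1) requires 1 complex ion per 1 perchlorate.

[RuBr2(en)(NH3)2]ClO4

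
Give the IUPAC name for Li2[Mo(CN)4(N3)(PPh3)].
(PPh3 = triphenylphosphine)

The 2 lithium counter-ions carry a total charge of +2, so each complex ion is 2−.
Ligand charges: 1×triphenylphosphine (neutral), 4×cyano (-1 each), 1×azido (-1 each); total -5. So Mo + (-5) = 2−, giving Mo = +3.
The complex ion is anionic, so molybdenum takes the -ate form molybdate(III).

lithium azidotetracyano(triphenylphosphine)molybdate(III)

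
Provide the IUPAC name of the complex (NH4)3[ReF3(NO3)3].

The 3 ammonium counter-ions carry a total charge of +3, so each complex ion is 3−.
Ligand charges: 3×nitrato (-1 each), 3×fluoro (-1 each); total -6. So Re + (-6) = 3−, giving Re = +3.
Ligands are named alphabetically: fluoro before nitrato.
The complex ion is anionic, so rhenium takes the -ate form rhenate(III).

ammonium trifluorotrinitratorhenate(III)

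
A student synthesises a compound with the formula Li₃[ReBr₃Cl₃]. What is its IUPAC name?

The 3 lithium counter-ions carry a total charge of +3, so each complex ion is 3−.
Ligand charges: 3×bromo (-1 each), 3×chloro (-1 each); total -6. So Re + (-6) = 3−, giving Re = +3.
Ligands are named alphabetically: bromo before chloro.
The complex ion is anionic, so rhenium takes the -ate form rhenate(III).

lithium tribromotrichlororhenate(III)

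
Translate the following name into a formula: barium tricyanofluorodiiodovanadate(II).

Ba2[V(CN)3FI2]

Ligands: 1 fluoro (F, -1), 3 cyano (CN, -1), 2 iodo (I, -1). Ligand charge sum = -6.
With V in oxidation state +2, the complex ion is [V...]^4−.
Charge balance with barium (+2) requires 1 complex ion per 2 barium.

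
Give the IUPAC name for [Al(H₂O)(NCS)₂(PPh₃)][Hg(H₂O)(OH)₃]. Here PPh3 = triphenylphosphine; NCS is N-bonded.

aquadiisothiocyanato(triphenylphosphine)aluminium(III) aquatrihydroxomercurate(II)

Aluminium is always +3 in its complexes; the cation's ligand charges sum to -2, so the complex cation is 1+.
A 1:1 salt means the anion carries the equal and opposite charge, 1−.
Anion: ligand charges sum to -3; for the ion to be 1−, Hg = +2.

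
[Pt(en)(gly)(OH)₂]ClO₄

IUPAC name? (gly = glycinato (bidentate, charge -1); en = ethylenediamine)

The 1 perchlorate counter-ion carries a total charge of -1, so each complex ion is 1+.
Ligand charges: 1×glycinato (-1 each), 2×hydroxo (-1 each), 1×ethylenediamine (neutral); total -3. So Pt + (-3) = 1+, giving Pt = +4.
Ligands are named alphabetically: ethylenediamine before glycinato before hydroxo.

(ethylenediamine)(glycinato)dihydroxoplatinum(IV) perchlorate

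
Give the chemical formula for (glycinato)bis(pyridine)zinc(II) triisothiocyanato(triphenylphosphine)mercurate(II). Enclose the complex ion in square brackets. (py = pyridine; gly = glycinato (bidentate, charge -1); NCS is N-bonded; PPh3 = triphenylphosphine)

Cation [Zn…]: ligand charges -1, Zn(II) ⇒ ion charge 1+.
Anion [Hg…]: ligand charges -3, Hg(II) ⇒ ion charge 1−.
One 1+ cation balances one 1− anion.

[Zn(gly)(py)2][Hg(NCS)3(PPh3)]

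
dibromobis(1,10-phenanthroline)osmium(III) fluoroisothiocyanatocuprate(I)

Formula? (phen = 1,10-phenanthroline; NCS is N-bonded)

Cation [Os…]: ligand charges -2, Os(III) ⇒ ion charge 1+.
Anion [Cu…]: ligand charges -2, Cu(I) ⇒ ion charge 1−.

[OsBr2(phen)2][CuF(NCS)]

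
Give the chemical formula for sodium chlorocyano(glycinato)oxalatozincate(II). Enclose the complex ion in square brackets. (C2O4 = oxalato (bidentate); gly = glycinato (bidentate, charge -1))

Ligands: 1 cyano (CN, -1), 1 chloro (Cl, -1), 1 oxalato (C2O4, -2), 1 glycinato (gly, -1). Ligand charge sum = -5.
With Zn in oxidation state +2, the complex ion is [Zn...]^3−.
Charge balance with sodium (+1) requires 1 complex ion per 3 sodium.

Na3[Zn(C2O4)Cl(CN)(gly)]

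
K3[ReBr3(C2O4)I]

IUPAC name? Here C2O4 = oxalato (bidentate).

potassium tribromoiodooxalatorhenate(III)

The 3 potassium counter-ions carry a total charge of +3, so each complex ion is 3−.
Ligand charges: 1×iodo (-1 each), 1×oxalato (-2 each), 3×bromo (-1 each); total -6. So Re + (-6) = 3−, giving Re = +3.
Ligands are named alphabetically: bromo before iodo before oxalato.
The complex ion is anionic, so rhenium takes the -ate form rhenate(III).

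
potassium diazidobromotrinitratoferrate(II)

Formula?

Ligands: 3 nitrato (NO3, -1), 2 azido (N3, -1), 1 bromo (Br, -1). Ligand charge sum = -6.
With Fe in oxidation state +2, the complex ion is [Fe...]^4−.
Charge balance with potassium (+1) requires 1 complex ion per 4 potassium.

K4[FeBr(N3)2(NO3)3]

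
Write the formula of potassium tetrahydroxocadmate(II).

Ligands: 4 hydroxo (OH, -1). Ligand charge sum = -4.
With Cd in oxidation state +2, the complex ion is [Cd...]^2−.
Charge balance with potassium (+1) requires 1 complex ion per 2 potassium.

K2[Cd(OH)4]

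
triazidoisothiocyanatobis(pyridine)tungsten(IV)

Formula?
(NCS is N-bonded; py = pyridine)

Ligands: 1 isothiocyanato (NCS, -1), 3 azido (N3, -1), 2 pyridine (py, neutral). Ligand charge sum = -4.
With W in oxidation state +4, the complex ion is [W...].

[W(N3)3(NCS)(py)2]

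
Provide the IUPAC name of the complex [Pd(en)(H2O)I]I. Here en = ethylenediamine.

The 1 iodide counter-ion carries a total charge of -1, so each complex ion is 1+.
Ligand charges: 1×ethylenediamine (neutral), 1×aqua (neutral), 1×iodo (-1 each); total -1. So Pd + (-1) = 1+, giving Pd = +2.
Ligands are named alphabetically: aqua before ethylenediamine before iodo.

aqua(ethylenediamine)iodopalladium(II) iodide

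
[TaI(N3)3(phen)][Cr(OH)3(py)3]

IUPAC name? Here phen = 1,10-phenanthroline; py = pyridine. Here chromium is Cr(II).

triazidoiodo(1,10-phenanthroline)tantalum(V) trihydroxotris(pyridine)chromate(II)

Both ions are complex: the cation is named first with the plain metal name, the anion second with the -ate form; each ion's ligands are alphabetised independently.
Cr is given as +2; the anion's ligand charges sum to -3, so the complex anion is 1−.
A 1:1 salt means the cation carries the equal and opposite charge, 1+.
Cation: ligand charges sum to -4; for the ion to be 1+, Ta = +5.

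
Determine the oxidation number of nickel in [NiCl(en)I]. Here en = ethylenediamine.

+2

No counter-ion: the bracketed complex is neutral.
Ligand charges: 1×I = -1; 1×Cl = -1; 1×en neutral; sum -2.
Ni + (-2) = 0 ⇒ Ni is +2.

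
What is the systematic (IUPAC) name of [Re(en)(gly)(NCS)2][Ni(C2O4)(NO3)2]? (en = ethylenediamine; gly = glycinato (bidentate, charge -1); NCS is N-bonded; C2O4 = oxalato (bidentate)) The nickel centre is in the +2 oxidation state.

Both ions are complex: the cation is named first with the plain metal name, the anion second with the -ate form; each ion's ligands are alphabetised independently.
Ni is given as +2; the anion's ligand charges sum to -4, so the complex anion is 2−.
A 1:1 salt means the cation carries the equal and opposite charge, 2+.
Cation: ligand charges sum to -3; for the ion to be 2+, Re = +5.

(ethylenediamine)(glycinato)diisothiocyanatorhenium(V) dinitratooxalatonickelate(II)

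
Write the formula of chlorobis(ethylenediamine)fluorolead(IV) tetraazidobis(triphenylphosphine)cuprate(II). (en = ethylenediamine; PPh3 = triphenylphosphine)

[PbCl(en)2F][Cu(N3)4(PPh3)2]

Cation [Pb…]: ligand charges -2, Pb(IV) ⇒ ion charge 2+.
Anion [Cu…]: ligand charges -4, Cu(II) ⇒ ion charge 2−.
One 2+ cation balances one 2− anion.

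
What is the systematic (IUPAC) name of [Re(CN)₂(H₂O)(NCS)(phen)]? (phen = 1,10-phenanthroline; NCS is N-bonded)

There is no counter-ion, so the complex is neutral overall.
Ligand charges: 2×cyano (-1 each), 1×1,10-phenanthroline (neutral), 1×isothiocyanato (-1 each), 1×aqua (neutral); total -3. So Re + (-3) = 0, giving Re = +3.
Ligands are named alphabetically: aqua before cyano before isothiocyanato before phenanthroline.

aquadicyanoisothiocyanato(1,10-phenanthroline)rhenium(III)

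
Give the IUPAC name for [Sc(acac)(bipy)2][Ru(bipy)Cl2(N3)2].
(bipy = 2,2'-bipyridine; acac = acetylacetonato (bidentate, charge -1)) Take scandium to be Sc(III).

Sc is given as +3; the cation's ligand charges sum to -1, so the complex cation is 2+.
A 1:1 salt means the anion carries the equal and opposite charge, 2−.
Anion: ligand charges sum to -4; for the ion to be 2−, Ru = +2.

(acetylacetonato)bis(2,2'-bipyridine)scandium(III) diazido(2,2'-bipyridine)dichlororuthenate(II)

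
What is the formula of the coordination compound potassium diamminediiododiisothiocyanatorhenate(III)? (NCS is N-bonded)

K[ReI2(NCS)2(NH3)2]

Ligands: 2 isothiocyanato (NCS, -1), 2 ammine (NH3, neutral), 2 iodo (I, -1). Ligand charge sum = -4.
With Re in oxidation state +3, the complex ion is [Re...]^1−.
Charge balance with potassium (+1) requires 1 complex ion per 1 potassium.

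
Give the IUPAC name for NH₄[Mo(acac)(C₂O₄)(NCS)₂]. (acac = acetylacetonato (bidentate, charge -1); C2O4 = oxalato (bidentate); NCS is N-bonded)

The 1 ammonium counter-ion carries a total charge of +1, so each complex ion is 1−.
Ligand charges: 1×acetylacetonato (-1 each), 1×oxalato (-2 each), 2×isothiocyanato (-1 each); total -5. So Mo + (-5) = 1−, giving Mo = +4.
Ligands are named alphabetically: acetylacetonato before isothiocyanato before oxalato.
The complex ion is anionic, so molybdenum takes the -ate form molybdate(IV).

ammonium (acetylacetonato)diisothiocyanatooxalatomolybdate(IV)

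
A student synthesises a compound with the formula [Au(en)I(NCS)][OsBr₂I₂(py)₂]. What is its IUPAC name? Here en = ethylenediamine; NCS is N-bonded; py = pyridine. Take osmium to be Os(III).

Both ions are complex: the cation is named first with the plain metal name, the anion second with the -ate form; each ion's ligands are alphabetised independently.
Os is given as +3; the anion's ligand charges sum to -4, so the complex anion is 1−.
A 1:1 salt means the cation carries the equal and opposite charge, 1+.
Cation: ligand charges sum to -2; for the ion to be 1+, Au = +3.

(ethylenediamine)iodoisothiocyanatogold(III) dibromodiiodobis(pyridine)osmate(III)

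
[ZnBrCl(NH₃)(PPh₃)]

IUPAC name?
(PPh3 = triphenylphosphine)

amminebromochloro(triphenylphosphine)zinc(II)

There is no counter-ion, so the complex is neutral overall.
Ligand charges: 1×chloro (-1 each), 1×ammine (neutral), 1×bromo (-1 each), 1×triphenylphosphine (neutral); total -2. So Zn + (-2) = 0, giving Zn = +2.
Ligands are named alphabetically: ammine before bromo before chloro before triphenylphosphine.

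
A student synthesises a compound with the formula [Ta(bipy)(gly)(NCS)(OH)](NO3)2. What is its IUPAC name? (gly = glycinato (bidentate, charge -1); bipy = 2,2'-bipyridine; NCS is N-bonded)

(2,2'-bipyridine)(glycinato)hydroxoisothiocyanatotantalum(V) nitrate

The 2 nitrate counter-ions carry a total charge of -2, so each complex ion is 2+.
Ligand charges: 1×glycinato (-1 each), 1×2,2'-bipyridine (neutral), 1×hydroxo (-1 each), 1×isothiocyanato (-1 each); total -3. So Ta + (-3) = 2+, giving Ta = +5.
Ligands are named alphabetically: bipyridine before glycinato before hydroxo before isothiocyanato.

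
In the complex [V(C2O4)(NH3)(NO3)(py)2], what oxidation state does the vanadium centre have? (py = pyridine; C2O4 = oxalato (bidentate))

+3

No counter-ion: the bracketed complex is neutral.
Ligand charges: 1×NH3 neutral; 2×py neutral; 1×C2O4 = -2; 1×NO3 = -1; sum -3.
V + (-3) = 0 ⇒ V is +3.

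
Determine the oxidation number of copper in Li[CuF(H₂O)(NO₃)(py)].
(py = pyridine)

1 lithium outside the brackets (+1 each) → the complex ion is 1−.
Ligand charges: 1×NO3 = -1; 1×F = -1; 1×H2O neutral; 1×py neutral; sum -2.
Cu + (-2) = 1− ⇒ Cu is +1.

+1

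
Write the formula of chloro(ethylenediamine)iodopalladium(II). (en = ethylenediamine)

Ligands: 1 ethylenediamine (en, neutral), 1 chloro (Cl, -1), 1 iodo (I, -1). Ligand charge sum = -2.
With Pd in oxidation state +2, the complex ion is [Pd...].

[PdCl(en)I]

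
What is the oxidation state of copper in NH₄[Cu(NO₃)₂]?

+1

1 ammonium outside the brackets (+1 each) → the complex ion is 1−.
Ligand charges: 2×NO3 = -2; sum -2.
Cu + (-2) = 1− ⇒ Cu is +1.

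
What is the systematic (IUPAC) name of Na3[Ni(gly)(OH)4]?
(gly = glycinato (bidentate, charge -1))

sodium (glycinato)tetrahydroxonickelate(II)

The 3 sodium counter-ions carry a total charge of +3, so each complex ion is 3−.
Ligand charges: 1×glycinato (-1 each), 4×hydroxo (-1 each); total -5. So Ni + (-5) = 3−, giving Ni = +2.
The complex ion is anionic, so nickel takes the -ate form nickelate(II).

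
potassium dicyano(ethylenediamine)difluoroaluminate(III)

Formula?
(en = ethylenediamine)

K[Al(CN)2(en)F2]

Ligands: 2 cyano (CN, -1), 1 ethylenediamine (en, neutral), 2 fluoro (F, -1). Ligand charge sum = -4.
With Al in oxidation state +3, the complex ion is [Al...]^1−.
Charge balance with potassium (+1) requires 1 complex ion per 1 potassium.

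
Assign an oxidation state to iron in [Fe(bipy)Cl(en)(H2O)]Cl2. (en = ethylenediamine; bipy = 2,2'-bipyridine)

2 chloride outside the brackets (-1 each) → the complex ion is 2+.
Ligand charges: 1×en neutral; 1×Cl = -1; 1×H2O neutral; 1×bipy neutral; sum -1.
Fe + (-1) = 2+ ⇒ Fe is +3.

+3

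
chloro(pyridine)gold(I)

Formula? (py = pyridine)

Ligands: 1 pyridine (py, neutral), 1 chloro (Cl, -1). Ligand charge sum = -1.
With Au in oxidation state +1, the complex ion is [Au...].

[AuCl(py)]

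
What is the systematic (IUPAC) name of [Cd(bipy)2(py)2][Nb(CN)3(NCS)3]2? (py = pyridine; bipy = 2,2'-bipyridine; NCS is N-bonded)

Both ions are complex: the cation is named first with the plain metal name, the anion second with the -ate form; each ion's ligands are alphabetised independently.
Cadmium is always +2 in its complexes; the cation's ligand charges sum to 0, so the complex cation is 2+.
With 2 anions per cation, each anion must be 2/2 = 1−.
Anion: ligand charges sum to -6; for the ion to be 1−, Nb = +5.

bis(2,2'-bipyridine)bis(pyridine)cadmium(II) tricyanotriisothiocyanatoniobate(V)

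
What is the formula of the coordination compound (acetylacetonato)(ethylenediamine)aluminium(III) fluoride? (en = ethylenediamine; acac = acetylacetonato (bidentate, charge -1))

Ligands: 1 ethylenediamine (en, neutral), 1 acetylacetonato (acac, -1). Ligand charge sum = -1.
With Al in oxidation state +3, the complex ion is [Al...]^2+.
Charge balance with fluoride (-1) requires 1 complex ion per 2 fluoride.

[Al(acac)(en)]F2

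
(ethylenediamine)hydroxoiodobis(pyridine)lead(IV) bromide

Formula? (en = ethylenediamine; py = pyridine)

[Pb(en)I(OH)(py)2]Br2

Ligands: 1 hydroxo (OH, -1), 1 iodo (I, -1), 1 ethylenediamine (en, neutral), 2 pyridine (py, neutral). Ligand charge sum = -2.
With Pb in oxidation state +4, the complex ion is [Pb...]^2+.
Charge balance with bromide (-1) requires 1 complex ion per 2 bromide.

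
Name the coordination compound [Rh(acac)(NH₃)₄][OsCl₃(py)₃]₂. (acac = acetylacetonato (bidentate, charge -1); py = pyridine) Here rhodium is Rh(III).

Both ions are complex: the cation is named first with the plain metal name, the anion second with the -ate form; each ion's ligands are alphabetised independently.
Rh is given as +3; the cation's ligand charges sum to -1, so the complex cation is 2+.
With 2 anions per cation, each anion must be 2/2 = 1−.
Anion: ligand charges sum to -3; for the ion to be 1−, Os = +2.

(acetylacetonato)tetraamminerhodium(III) trichlorotris(pyridine)osmate(II)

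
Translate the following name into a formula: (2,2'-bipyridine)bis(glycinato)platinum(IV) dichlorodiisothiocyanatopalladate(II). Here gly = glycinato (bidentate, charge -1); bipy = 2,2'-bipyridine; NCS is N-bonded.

[Pt(bipy)(gly)2][PdCl2(NCS)2]

Cation [Pt…]: ligand charges -2, Pt(IV) ⇒ ion charge 2+.
Anion [Pd…]: ligand charges -4, Pd(II) ⇒ ion charge 2−.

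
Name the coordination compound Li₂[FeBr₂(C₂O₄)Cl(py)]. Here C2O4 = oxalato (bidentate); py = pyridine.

lithium dibromochlorooxalato(pyridine)ferrate(III)

The 2 lithium counter-ions carry a total charge of +2, so each complex ion is 2−.
Ligand charges: 2×bromo (-1 each), 1×chloro (-1 each), 1×oxalato (-2 each), 1×pyridine (neutral); total -5. So Fe + (-5) = 2−, giving Fe = +3.
Ligands are named alphabetically: bromo before chloro before oxalato before pyridine.
The complex ion is anionic, so iron takes the -ate form ferrate(III).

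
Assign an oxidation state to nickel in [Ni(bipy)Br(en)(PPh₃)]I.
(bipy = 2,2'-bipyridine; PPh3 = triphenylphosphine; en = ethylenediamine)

1 iodide outside the brackets (-1 each) → the complex ion is 1+.
Ligand charges: 1×bipy neutral; 1×Br = -1; 1×PPh3 neutral; 1×en neutral; sum -1.
Ni + (-1) = 1+ ⇒ Ni is +2.

+2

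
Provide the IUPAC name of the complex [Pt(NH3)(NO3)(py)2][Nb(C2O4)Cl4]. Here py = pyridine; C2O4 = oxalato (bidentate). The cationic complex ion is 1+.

The complex cation is given as 1+; its ligand charges sum to -1, so Pt = +2.
A 1:1 salt means the anion carries the equal and opposite charge, 1−.
Anion: ligand charges sum to -6; for the ion to be 1−, Nb = +5.

amminenitratobis(pyridine)platinum(II) tetrachlorooxalatoniobate(V)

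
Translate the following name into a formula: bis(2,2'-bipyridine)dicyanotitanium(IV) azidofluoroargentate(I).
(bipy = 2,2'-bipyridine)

Cation [Ti…]: ligand charges -2, Ti(IV) ⇒ ion charge 2+.
Anion [Ag…]: ligand charges -2, Ag(I) ⇒ ion charge 1−.
One 2+ cation requires 2 of the 1− anion.

[Ti(bipy)2(CN)2][AgF(N3)]2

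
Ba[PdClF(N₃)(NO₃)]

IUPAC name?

The 1 barium counter-ion carries a total charge of +2, so each complex ion is 2−.
Ligand charges: 1×chloro (-1 each), 1×fluoro (-1 each), 1×nitrato (-1 each), 1×azido (-1 each); total -4. So Pd + (-4) = 2−, giving Pd = +2.
Ligands are named alphabetically: azido before chloro before fluoro before nitrato.
The complex ion is anionic, so palladium takes the -ate form palladate(II).

barium azidochlorofluoronitratopalladate(II)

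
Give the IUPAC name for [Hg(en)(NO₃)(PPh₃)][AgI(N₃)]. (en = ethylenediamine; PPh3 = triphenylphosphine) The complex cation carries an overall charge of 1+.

Both ions are complex: the cation is named first with the plain metal name, the anion second with the -ate form; each ion's ligands are alphabetised independently.
The complex cation is given as 1+; its ligand charges sum to -1, so Hg = +2.
A 1:1 salt means the anion carries the equal and opposite charge, 1−.
Anion: ligand charges sum to -2; for the ion to be 1−, Ag = +1.

(ethylenediamine)nitrato(triphenylphosphine)mercury(II) azidoiodoargentate(I)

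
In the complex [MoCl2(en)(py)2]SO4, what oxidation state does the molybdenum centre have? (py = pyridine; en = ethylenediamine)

1 sulfate outside the brackets (-2 each) → the complex ion is 2+.
Ligand charges: 2×Cl = -2; 2×py neutral; 1×en neutral; sum -2.
Mo + (-2) = 2+ ⇒ Mo is +4.

+4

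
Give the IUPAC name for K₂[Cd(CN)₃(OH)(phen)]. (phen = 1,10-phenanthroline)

potassium tricyanohydroxo(1,10-phenanthroline)cadmate(II)

The 2 potassium counter-ions carry a total charge of +2, so each complex ion is 2−.
Ligand charges: 1×hydroxo (-1 each), 1×1,10-phenanthroline (neutral), 3×cyano (-1 each); total -4. So Cd + (-4) = 2−, giving Cd = +2.
The complex ion is anionic, so cadmium takes the -ate form cadmate(II).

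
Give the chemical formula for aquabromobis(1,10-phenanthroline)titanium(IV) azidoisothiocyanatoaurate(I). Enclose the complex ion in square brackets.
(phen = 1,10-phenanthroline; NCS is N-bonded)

[TiBr(H2O)(phen)2][Au(N3)(NCS)]3

Cation [Ti…]: ligand charges -1, Ti(IV) ⇒ ion charge 3+.
Anion [Au…]: ligand charges -2, Au(I) ⇒ ion charge 1−.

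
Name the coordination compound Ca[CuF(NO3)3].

The 1 calcium counter-ion carries a total charge of +2, so each complex ion is 2−.
Ligand charges: 1×fluoro (-1 each), 3×nitrato (-1 each); total -4. So Cu + (-4) = 2−, giving Cu = +2.
Ligands are named alphabetically: fluoro before nitrato.
The complex ion is anionic, so copper takes the -ate form cuprate(II).

calcium fluorotrinitratocuprate(II)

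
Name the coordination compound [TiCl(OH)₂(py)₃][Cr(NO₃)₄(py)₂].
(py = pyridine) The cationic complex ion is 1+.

Both ions are complex: the cation is named first with the plain metal name, the anion second with the -ate form; each ion's ligands are alphabetised independently.
The complex cation is given as 1+; its ligand charges sum to -3, so Ti = +4.
A 1:1 salt means the anion carries the equal and opposite charge, 1−.
Anion: ligand charges sum to -4; for the ion to be 1−, Cr = +3.

chlorodihydroxotris(pyridine)titanium(IV) tetranitratobis(pyridine)chromate(III)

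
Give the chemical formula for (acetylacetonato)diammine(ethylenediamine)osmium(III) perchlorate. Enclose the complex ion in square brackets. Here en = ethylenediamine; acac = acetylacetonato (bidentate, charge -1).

[Os(acac)(en)(NH3)2](ClO4)2

Ligands: 2 ammine (NH3, neutral), 1 ethylenediamine (en, neutral), 1 acetylacetonato (acac, -1). Ligand charge sum = -1.
With Os in oxidation state +3, the complex ion is [Os...]^2+.
Charge balance with perchlorate (-1) requires 1 complex ion per 2 perchlorate.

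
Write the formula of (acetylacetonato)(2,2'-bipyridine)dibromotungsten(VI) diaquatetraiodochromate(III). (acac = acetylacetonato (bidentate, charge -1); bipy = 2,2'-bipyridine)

[W(acac)(bipy)Br2][Cr(H2O)2I4]3

Cation [W…]: ligand charges -3, W(VI) ⇒ ion charge 3+.
Anion [Cr…]: ligand charges -4, Cr(III) ⇒ ion charge 1−.
One 3+ cation requires 3 of the 1− anion.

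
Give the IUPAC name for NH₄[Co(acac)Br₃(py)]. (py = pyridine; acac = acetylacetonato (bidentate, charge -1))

ammonium (acetylacetonato)tribromo(pyridine)cobaltate(III)

The 1 ammonium counter-ion carries a total charge of +1, so each complex ion is 1−.
Ligand charges: 3×bromo (-1 each), 1×pyridine (neutral), 1×acetylacetonato (-1 each); total -4. So Co + (-4) = 1−, giving Co = +3.
The complex ion is anionic, so cobalt takes the -ate form cobaltate(III).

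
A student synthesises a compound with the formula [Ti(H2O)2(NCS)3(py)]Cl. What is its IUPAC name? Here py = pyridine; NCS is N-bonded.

The 1 chloride counter-ion carries a total charge of -1, so each complex ion is 1+.
Ligand charges: 1×pyridine (neutral), 2×aqua (neutral), 3×isothiocyanato (-1 each); total -3. So Ti + (-3) = 1+, giving Ti = +4.
Ligands are named alphabetically: aqua before isothiocyanato before pyridine.

diaquatriisothiocyanato(pyridine)titanium(IV) chloride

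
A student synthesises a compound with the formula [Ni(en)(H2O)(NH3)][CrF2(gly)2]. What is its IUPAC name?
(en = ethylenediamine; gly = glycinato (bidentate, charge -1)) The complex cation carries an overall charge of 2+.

ammineaqua(ethylenediamine)nickel(II) difluorobis(glycinato)chromate(II)

Both ions are complex: the cation is named first with the plain metal name, the anion second with the -ate form; each ion's ligands are alphabetised independently.
The complex cation is given as 2+; its ligand charges sum to 0, so Ni = +2.
A 1:1 salt means the anion carries the equal and opposite charge, 2−.
Anion: ligand charges sum to -4; for the ion to be 2−, Cr = +2.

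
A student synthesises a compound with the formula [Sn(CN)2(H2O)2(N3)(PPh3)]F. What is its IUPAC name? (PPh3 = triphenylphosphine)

diaquaazidodicyano(triphenylphosphine)tin(IV) fluoride

The 1 fluoride counter-ion carries a total charge of -1, so each complex ion is 1+.
Ligand charges: 2×cyano (-1 each), 1×triphenylphosphine (neutral), 2×aqua (neutral), 1×azido (-1 each); total -3. So Sn + (-3) = 1+, giving Sn = +4.
Ligands are named alphabetically: aqua before azido before cyano before triphenylphosphine.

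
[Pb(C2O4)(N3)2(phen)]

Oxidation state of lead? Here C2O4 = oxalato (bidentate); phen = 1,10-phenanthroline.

No counter-ion: the bracketed complex is neutral.
Ligand charges: 1×C2O4 = -2; 2×N3 = -2; 1×phen neutral; sum -4.
Pb + (-4) = 0 ⇒ Pb is +4.

+4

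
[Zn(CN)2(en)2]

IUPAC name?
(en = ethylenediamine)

There is no counter-ion, so the complex is neutral overall.
Ligand charges: 2×cyano (-1 each), 2×ethylenediamine (neutral); total -2. So Zn + (-2) = 0, giving Zn = +2.
Ligands are named alphabetically: cyano before ethylenediamine.

dicyanobis(ethylenediamine)zinc(II)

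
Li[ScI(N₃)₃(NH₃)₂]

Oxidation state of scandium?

+3

1 lithium outside the brackets (+1 each) → the complex ion is 1−.
Ligand charges: 1×I = -1; 3×N3 = -3; 2×NH3 neutral; sum -4.
Sc + (-4) = 1− ⇒ Sc is +3.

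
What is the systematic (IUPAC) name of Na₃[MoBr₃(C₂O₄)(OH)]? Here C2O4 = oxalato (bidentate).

The 3 sodium counter-ions carry a total charge of +3, so each complex ion is 3−.
Ligand charges: 1×hydroxo (-1 each), 1×oxalato (-2 each), 3×bromo (-1 each); total -6. So Mo + (-6) = 3−, giving Mo = +3.
Ligands are named alphabetically: bromo before hydroxo before oxalato.
The complex ion is anionic, so molybdenum takes the -ate form molybdate(III).

sodium tribromohydroxooxalatomolybdate(III)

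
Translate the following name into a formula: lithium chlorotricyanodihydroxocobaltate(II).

Ligands: 1 chloro (Cl, -1), 2 hydroxo (OH, -1), 3 cyano (CN, -1). Ligand charge sum = -6.
With Co in oxidation state +2, the complex ion is [Co...]^4−.
Charge balance with lithium (+1) requires 1 complex ion per 4 lithium.

Li4[CoCl(CN)3(OH)2]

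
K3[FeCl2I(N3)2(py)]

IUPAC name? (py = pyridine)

The 3 potassium counter-ions carry a total charge of +3, so each complex ion is 3−.
Ligand charges: 1×pyridine (neutral), 2×chloro (-1 each), 2×azido (-1 each), 1×iodo (-1 each); total -5. So Fe + (-5) = 3−, giving Fe = +2.
The complex ion is anionic, so iron takes the -ate form ferrate(II).

potassium diazidodichloroiodo(pyridine)ferrate(II)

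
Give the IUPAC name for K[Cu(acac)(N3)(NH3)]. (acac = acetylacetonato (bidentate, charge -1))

potassium (acetylacetonato)ammineazidocuprate(I)

The 1 potassium counter-ion carries a total charge of +1, so each complex ion is 1−.
Ligand charges: 1×azido (-1 each), 1×ammine (neutral), 1×acetylacetonato (-1 each); total -2. So Cu + (-2) = 1−, giving Cu = +1.
Ligands are named alphabetically: acetylacetonato before ammine before azido.
The complex ion is anionic, so copper takes the -ate form cuprate(I).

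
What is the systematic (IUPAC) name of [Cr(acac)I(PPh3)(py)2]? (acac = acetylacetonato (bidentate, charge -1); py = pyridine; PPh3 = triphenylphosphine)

There is no counter-ion, so the complex is neutral overall.
Ligand charges: 1×acetylacetonato (-1 each), 2×pyridine (neutral), 1×triphenylphosphine (neutral), 1×iodo (-1 each); total -2. So Cr + (-2) = 0, giving Cr = +2.
Ligands are named alphabetically: acetylacetonato before iodo before pyridine before triphenylphosphine.

(acetylacetonato)iodobis(pyridine)(triphenylphosphine)chromium(II)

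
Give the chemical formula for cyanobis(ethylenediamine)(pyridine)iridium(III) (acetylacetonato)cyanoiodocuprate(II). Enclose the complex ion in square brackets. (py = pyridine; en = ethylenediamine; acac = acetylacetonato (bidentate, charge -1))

[Ir(CN)(en)2(py)][Cu(acac)(CN)I]2

Cation [Ir…]: ligand charges -1, Ir(III) ⇒ ion charge 2+.
Anion [Cu…]: ligand charges -3, Cu(II) ⇒ ion charge 1−.
One 2+ cation requires 2 of the 1− anion.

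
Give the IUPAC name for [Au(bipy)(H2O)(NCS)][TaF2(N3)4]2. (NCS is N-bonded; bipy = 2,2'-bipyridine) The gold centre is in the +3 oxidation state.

aqua(2,2'-bipyridine)isothiocyanatogold(III) tetraazidodifluorotantalate(V)

Both ions are complex: the cation is named first with the plain metal name, the anion second with the -ate form; each ion's ligands are alphabetised independently.
Au is given as +3; the cation's ligand charges sum to -1, so the complex cation is 2+.
With 2 anions per cation, each anion must be 2/2 = 1−.
Anion: ligand charges sum to -6; for the ion to be 1−, Ta = +5.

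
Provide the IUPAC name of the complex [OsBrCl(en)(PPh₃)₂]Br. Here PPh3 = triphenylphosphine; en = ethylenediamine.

The 1 bromide counter-ion carries a total charge of -1, so each complex ion is 1+.
Ligand charges: 1×chloro (-1 each), 2×triphenylphosphine (neutral), 1×bromo (-1 each), 1×ethylenediamine (neutral); total -2. So Os + (-2) = 1+, giving Os = +3.
Ligands are named alphabetically: bromo before chloro before ethylenediamine before triphenylphosphine.

bromochloro(ethylenediamine)bis(triphenylphosphine)osmium(III) bromide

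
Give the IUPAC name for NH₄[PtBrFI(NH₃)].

ammonium amminebromofluoroiodoplatinate(II)

The 1 ammonium counter-ion carries a total charge of +1, so each complex ion is 1−.
Ligand charges: 1×bromo (-1 each), 1×iodo (-1 each), 1×fluoro (-1 each), 1×ammine (neutral); total -3. So Pt + (-3) = 1−, giving Pt = +2.
Ligands are named alphabetically: ammine before bromo before fluoro before iodo.
The complex ion is anionic, so platinum takes the -ate form platinate(II).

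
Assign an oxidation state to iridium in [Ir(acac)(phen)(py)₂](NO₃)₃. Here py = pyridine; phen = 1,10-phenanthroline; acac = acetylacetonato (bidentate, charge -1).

3 nitrate outside the brackets (-1 each) → the complex ion is 3+.
Ligand charges: 2×py neutral; 1×phen neutral; 1×acac = -1; sum -1.
Ir + (-1) = 3+ ⇒ Ir is +4.

+4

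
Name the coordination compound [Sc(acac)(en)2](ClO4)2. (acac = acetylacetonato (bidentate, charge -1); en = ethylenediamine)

(acetylacetonato)bis(ethylenediamine)scandium(III) perchlorate

The 2 perchlorate counter-ions carry a total charge of -2, so each complex ion is 2+.
Ligand charges: 1×acetylacetonato (-1 each), 2×ethylenediamine (neutral); total -1. So Sc + (-1) = 2+, giving Sc = +3.
Ligands are named alphabetically: acetylacetonato before ethylenediamine.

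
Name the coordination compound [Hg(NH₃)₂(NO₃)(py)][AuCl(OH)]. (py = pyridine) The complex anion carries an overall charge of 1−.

Both ions are complex: the cation is named first with the plain metal name, the anion second with the -ate form; each ion's ligands are alphabetised independently.
The complex anion is given as 1−; its ligand charges sum to -2, so Au = +1.
A 1:1 salt means the cation carries the equal and opposite charge, 1+.
Cation: ligand charges sum to -1; for the ion to be 1+, Hg = +2.

diamminenitrato(pyridine)mercury(II) chlorohydroxoaurate(I)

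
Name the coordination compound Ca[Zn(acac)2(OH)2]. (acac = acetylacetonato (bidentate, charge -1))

The 1 calcium counter-ion carries a total charge of +2, so each complex ion is 2−.
Ligand charges: 2×acetylacetonato (-1 each), 2×hydroxo (-1 each); total -4. So Zn + (-4) = 2−, giving Zn = +2.
Ligands are named alphabetically: acetylacetonato before hydroxo.
The complex ion is anionic, so zinc takes the -ate form zincate(II).

calcium bis(acetylacetonato)dihydroxozincate(II)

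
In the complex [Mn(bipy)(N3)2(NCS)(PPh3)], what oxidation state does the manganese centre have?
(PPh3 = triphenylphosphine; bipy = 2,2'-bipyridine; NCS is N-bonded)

+3

No counter-ion: the bracketed complex is neutral.
Ligand charges: 1×PPh3 neutral; 1×bipy neutral; 1×NCS = -1; 2×N3 = -2; sum -3.
Mn + (-3) = 0 ⇒ Mn is +3.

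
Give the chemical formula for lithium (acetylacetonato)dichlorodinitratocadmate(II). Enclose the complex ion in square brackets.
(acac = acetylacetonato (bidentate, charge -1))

Ligands: 2 chloro (Cl, -1), 2 nitrato (NO3, -1), 1 acetylacetonato (acac, -1). Ligand charge sum = -5.
Charge balance with lithium (+1) requires 1 complex ion per 3 lithium.

Li3[Cd(acac)Cl2(NO3)2]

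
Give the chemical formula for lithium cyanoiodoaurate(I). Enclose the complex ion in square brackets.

Ligands: 1 cyano (CN, -1), 1 iodo (I, -1). Ligand charge sum = -2.
With Au in oxidation state +1, the complex ion is [Au...]^1−.
Charge balance with lithium (+1) requires 1 complex ion per 1 lithium.

Li[Au(CN)I]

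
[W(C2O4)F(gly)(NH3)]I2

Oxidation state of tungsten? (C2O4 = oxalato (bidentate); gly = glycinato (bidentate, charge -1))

2 iodide outside the brackets (-1 each) → the complex ion is 2+.
Ligand charges: 1×NH3 neutral; 1×C2O4 = -2; 1×F = -1; 1×gly = -1; sum -4.
W + (-4) = 2+ ⇒ W is +6.

+6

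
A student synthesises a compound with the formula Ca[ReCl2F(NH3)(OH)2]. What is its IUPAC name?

The 1 calcium counter-ion carries a total charge of +2, so each complex ion is 2−.
Ligand charges: 2×chloro (-1 each), 2×hydroxo (-1 each), 1×fluoro (-1 each), 1×ammine (neutral); total -5. So Re + (-5) = 2−, giving Re = +3.
The complex ion is anionic, so rhenium takes the -ate form rhenate(III).

calcium amminedichlorofluorodihydroxorhenate(III)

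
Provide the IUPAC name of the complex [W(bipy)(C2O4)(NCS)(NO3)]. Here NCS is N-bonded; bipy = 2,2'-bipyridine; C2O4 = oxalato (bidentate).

(2,2'-bipyridine)isothiocyanatonitratooxalatotungsten(IV)

There is no counter-ion, so the complex is neutral overall.
Ligand charges: 1×isothiocyanato (-1 each), 1×2,2'-bipyridine (neutral), 1×oxalato (-2 each), 1×nitrato (-1 each); total -4. So W + (-4) = 0, giving W = +4.
Ligands are named alphabetically: bipyridine before isothiocyanato before nitrato before oxalato.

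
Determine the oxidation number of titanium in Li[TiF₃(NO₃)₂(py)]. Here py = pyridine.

1 lithium outside the brackets (+1 each) → the complex ion is 1−.
Ligand charges: 2×NO3 = -2; 3×F = -3; 1×py neutral; sum -5.
Ti + (-5) = 1− ⇒ Ti is +4.

+4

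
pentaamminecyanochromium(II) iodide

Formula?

[Cr(CN)(NH3)5]I

Ligands: 5 ammine (NH3, neutral), 1 cyano (CN, -1). Ligand charge sum = -1.
With Cr in oxidation state +2, the complex ion is [Cr...]^1+.
Charge balance with iodide (-1) requires 1 complex ion per 1 iodide.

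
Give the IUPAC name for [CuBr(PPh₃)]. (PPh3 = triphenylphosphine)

bromo(triphenylphosphine)copper(I)

There is no counter-ion, so the complex is neutral overall.
Ligand charges: 1×triphenylphosphine (neutral), 1×bromo (-1 each); total -1. So Cu + (-1) = 0, giving Cu = +1.
Ligands are named alphabetically: bromo before triphenylphosphine.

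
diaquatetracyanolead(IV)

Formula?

Ligands: 4 cyano (CN, -1), 2 aqua (H2O, neutral). Ligand charge sum = -4.
With Pb in oxidation state +4, the complex ion is [Pb...].

[Pb(CN)4(H2O)2]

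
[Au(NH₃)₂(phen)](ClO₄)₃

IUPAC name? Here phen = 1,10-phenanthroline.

The 3 perchlorate counter-ions carry a total charge of -3, so each complex ion is 3+.
Ligand charges: 2×ammine (neutral), 1×1,10-phenanthroline (neutral); total 0. So Au + (0) = 3+, giving Au = +3.
Ligands are named alphabetically: ammine before phenanthroline.

diammine(1,10-phenanthroline)gold(III) perchlorate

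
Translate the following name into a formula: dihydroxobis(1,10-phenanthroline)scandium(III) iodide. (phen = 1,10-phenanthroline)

[Sc(OH)2(phen)2]I

Ligands: 2 1,10-phenanthroline (phen, neutral), 2 hydroxo (OH, -1). Ligand charge sum = -2.
Charge balance with iodide (-1) requires 1 complex ion per 1 iodide.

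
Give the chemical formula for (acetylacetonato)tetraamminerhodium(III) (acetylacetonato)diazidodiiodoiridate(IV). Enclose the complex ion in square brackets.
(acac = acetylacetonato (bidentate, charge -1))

[Rh(acac)(NH3)4][Ir(acac)I2(N3)2]2

Cation [Rh…]: ligand charges -1, Rh(III) ⇒ ion charge 2+.
Anion [Ir…]: ligand charges -5, Ir(IV) ⇒ ion charge 1−.
One 2+ cation requires 2 of the 1− anion.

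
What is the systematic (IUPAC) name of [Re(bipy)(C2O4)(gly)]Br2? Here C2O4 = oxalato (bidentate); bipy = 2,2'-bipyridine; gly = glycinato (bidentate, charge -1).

The 2 bromide counter-ions carry a total charge of -2, so each complex ion is 2+.
Ligand charges: 1×oxalato (-2 each), 1×2,2'-bipyridine (neutral), 1×glycinato (-1 each); total -3. So Re + (-3) = 2+, giving Re = +5.
Ligands are named alphabetically: bipyridine before glycinato before oxalato.

(2,2'-bipyridine)(glycinato)oxalatorhenium(V) bromide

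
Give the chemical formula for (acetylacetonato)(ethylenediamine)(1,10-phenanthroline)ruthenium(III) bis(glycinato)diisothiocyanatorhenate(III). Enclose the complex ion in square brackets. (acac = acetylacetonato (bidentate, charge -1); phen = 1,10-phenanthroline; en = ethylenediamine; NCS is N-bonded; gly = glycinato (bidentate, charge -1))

[Ru(acac)(en)(phen)][Re(gly)2(NCS)2]2

Cation [Ru…]: ligand charges -1, Ru(III) ⇒ ion charge 2+.
Anion [Re…]: ligand charges -4, Re(III) ⇒ ion charge 1−.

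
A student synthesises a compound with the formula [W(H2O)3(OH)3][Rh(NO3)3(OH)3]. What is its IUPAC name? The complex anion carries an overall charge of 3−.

triaquatrihydroxotungsten(VI) trihydroxotrinitratorhodate(III)

Both ions are complex: the cation is named first with the plain metal name, the anion second with the -ate form; each ion's ligands are alphabetised independently.
The complex anion is given as 3−; its ligand charges sum to -6, so Rh = +3.
A 1:1 salt means the cation carries the equal and opposite charge, 3+.
Cation: ligand charges sum to -3; for the ion to be 3+, W = +6.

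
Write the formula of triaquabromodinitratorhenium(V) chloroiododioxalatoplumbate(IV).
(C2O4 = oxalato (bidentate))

[ReBr(H2O)3(NO3)2][Pb(C2O4)2ClI]

Cation [Re…]: ligand charges -3, Re(V) ⇒ ion charge 2+.
Anion [Pb…]: ligand charges -6, Pb(IV) ⇒ ion charge 2−.
One 2+ cation balances one 2− anion.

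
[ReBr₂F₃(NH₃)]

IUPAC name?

amminedibromotrifluororhenium(V)

There is no counter-ion, so the complex is neutral overall.
Ligand charges: 2×bromo (-1 each), 1×ammine (neutral), 3×fluoro (-1 each); total -5. So Re + (-5) = 0, giving Re = +5.
Ligands are named alphabetically: ammine before bromo before fluoro.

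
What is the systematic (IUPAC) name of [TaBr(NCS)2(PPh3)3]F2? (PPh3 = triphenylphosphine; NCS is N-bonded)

bromodiisothiocyanatotris(triphenylphosphine)tantalum(V) fluoride

The 2 fluoride counter-ions carry a total charge of -2, so each complex ion is 2+.
Ligand charges: 3×triphenylphosphine (neutral), 1×bromo (-1 each), 2×isothiocyanato (-1 each); total -3. So Ta + (-3) = 2+, giving Ta = +5.
Ligands are named alphabetically: bromo before isothiocyanato before triphenylphosphine.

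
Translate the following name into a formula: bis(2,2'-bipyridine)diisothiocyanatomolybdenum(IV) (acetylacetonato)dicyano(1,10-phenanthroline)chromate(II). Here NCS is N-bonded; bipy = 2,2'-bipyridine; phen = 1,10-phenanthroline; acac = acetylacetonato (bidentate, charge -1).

Cation [Mo…]: ligand charges -2, Mo(IV) ⇒ ion charge 2+.
Anion [Cr…]: ligand charges -3, Cr(II) ⇒ ion charge 1−.
One 2+ cation requires 2 of the 1− anion.

[Mo(bipy)2(NCS)2][Cr(acac)(CN)2(phen)]2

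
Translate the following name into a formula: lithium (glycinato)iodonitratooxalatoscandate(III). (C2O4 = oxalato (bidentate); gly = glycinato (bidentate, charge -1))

Ligands: 1 iodo (I, -1), 1 oxalato (C2O4, -2), 1 glycinato (gly, -1), 1 nitrato (NO3, -1). Ligand charge sum = -5.
With Sc in oxidation state +3, the complex ion is [Sc...]^2−.
Charge balance with lithium (+1) requires 1 complex ion per 2 lithium.

Li2[Sc(C2O4)(gly)I(NO3)]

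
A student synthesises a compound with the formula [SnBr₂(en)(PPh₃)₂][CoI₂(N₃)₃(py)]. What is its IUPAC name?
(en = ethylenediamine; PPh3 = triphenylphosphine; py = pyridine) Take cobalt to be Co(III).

Co is given as +3; the anion's ligand charges sum to -5, so the complex anion is 2−.
A 1:1 salt means the cation carries the equal and opposite charge, 2+.
Cation: ligand charges sum to -2; for the ion to be 2+, Sn = +4.

dibromo(ethylenediamine)bis(triphenylphosphine)tin(IV) triazidodiiodo(pyridine)cobaltate(III)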